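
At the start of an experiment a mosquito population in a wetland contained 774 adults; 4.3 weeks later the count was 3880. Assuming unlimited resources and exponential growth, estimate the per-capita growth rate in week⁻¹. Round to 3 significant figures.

0.375 per week

From N(t) = N₀·e^(rt): e^(r·4.3) = 3880/774 = 5.0129.
r·4.3 = ln(5.0129) = 1.612, so r = 1.612/4.3 = 0.37489.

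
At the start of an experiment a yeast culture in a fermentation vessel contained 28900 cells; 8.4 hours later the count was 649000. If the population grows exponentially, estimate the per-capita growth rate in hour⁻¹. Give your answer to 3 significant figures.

From N(t) = N₀·e^(rt): e^(r·8.4) = 649000/28900 = 22.457.
r·8.4 = ln(22.457) = 3.1116, so r = 3.1116/8.4 = 0.37043.

0.370 per hour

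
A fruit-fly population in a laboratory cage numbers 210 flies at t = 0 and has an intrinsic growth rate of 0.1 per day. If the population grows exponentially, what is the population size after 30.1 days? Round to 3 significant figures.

4260 flies

N(t) = N₀·e^(rt) = 210 × e^(0.1×30.1) = 210 × e^3.01.
e^3.01 ≈ 20.287, so N ≈ 210 × 20.287 = 4260.35.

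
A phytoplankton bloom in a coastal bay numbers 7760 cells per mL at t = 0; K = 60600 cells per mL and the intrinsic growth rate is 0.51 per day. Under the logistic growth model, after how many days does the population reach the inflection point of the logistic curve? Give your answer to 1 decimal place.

3.8 days

Logistic growth is fastest at N = K/2 = 30300.
A = (K − N₀)/N₀ = 6.8093. Set K/(1 + A·e^(−rt)) = K/2 → A·e^(−rt) = 1.
e^(−0.51t) = 1/6.8093 = 0.146858, so t = ln(6.8093)/0.51 = 1.9183/0.51 = 3.7613.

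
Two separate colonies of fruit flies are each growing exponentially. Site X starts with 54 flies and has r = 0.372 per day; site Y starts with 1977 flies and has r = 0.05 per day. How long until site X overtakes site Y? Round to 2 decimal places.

11.18 days

Set 54·e^(0.372t) = 1977·e^(0.05t).
e^((0.372 − 0.05)t) = 1977/54 → e^(0.322·t) = 36.611.
0.322·t = ln(36.611) = 3.6004, so t = 3.6004/0.322 = 11.181.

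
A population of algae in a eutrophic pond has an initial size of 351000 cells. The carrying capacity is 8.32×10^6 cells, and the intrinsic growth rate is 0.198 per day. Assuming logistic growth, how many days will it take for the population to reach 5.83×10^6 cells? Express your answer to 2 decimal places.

20.07 days

A = (K − N₀)/N₀ = (8.32×10^6 − 351000)/351000 = 22.704.
Solve 8.32×10^6/(1 + 22.704·e^(−0.198t)) = 5.83×10^6: 1 + 22.704·e^(−0.198t) = 1.4271, so e^(−0.198t) = 0.018812.
−0.198·t = ln(0.018812) = -3.9733, so t = 3.9733/0.198 = 20.067.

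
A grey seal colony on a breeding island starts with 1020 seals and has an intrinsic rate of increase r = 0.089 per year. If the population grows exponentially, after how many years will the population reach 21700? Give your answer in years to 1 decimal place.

34.4 years

Set N₀·e^(rt) = 21700: e^(0.089·t) = 21700/1020 = 21.275.
0.089·t = ln(21.275) = 3.0575, so t = 3.0575/0.089 = 34.354.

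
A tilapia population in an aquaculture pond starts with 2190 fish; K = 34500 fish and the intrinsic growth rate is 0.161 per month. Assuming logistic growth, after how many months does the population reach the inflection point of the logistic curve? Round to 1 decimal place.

16.7 months

Logistic growth is fastest at N = K/2 = 17250.
A = (K − N₀)/N₀ = 14.753. Set K/(1 + A·e^(−rt)) = K/2 → A·e^(−rt) = 1.
e^(−0.161t) = 1/14.753 = 0.0677809, so t = ln(14.753)/0.161 = 2.6915/0.161 = 16.717.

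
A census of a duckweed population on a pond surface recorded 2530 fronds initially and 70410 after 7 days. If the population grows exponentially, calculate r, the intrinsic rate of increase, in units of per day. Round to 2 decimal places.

0.48 per day

From N(t) = N₀·e^(rt): e^(r·7) = 70410/2530 = 27.83.
r·7 = ln(27.83) = 3.3261, so r = 3.3261/7 = 0.47516.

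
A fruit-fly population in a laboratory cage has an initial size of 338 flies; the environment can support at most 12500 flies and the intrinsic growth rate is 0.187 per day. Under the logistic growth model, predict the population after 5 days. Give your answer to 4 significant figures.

A = (K − N₀)/N₀ = (12500 − 338)/338 = 35.982.
N(t) = K/(1 + A·e^(−rt)) = 12500/(1 + 35.982×e^(−0.187×5)).
e^(−0.935) = 0.39259; denominator = 1 + 35.982×0.39259 = 15.126.
N = 12500/15.126 = 826.385.

826.4 flies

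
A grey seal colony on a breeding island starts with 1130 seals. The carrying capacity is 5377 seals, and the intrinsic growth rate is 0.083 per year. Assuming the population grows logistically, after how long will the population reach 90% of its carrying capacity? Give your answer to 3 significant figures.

A = (K − N₀)/N₀ = (5377 − 1130)/1130 = 3.7584.
Solve 5377/(1 + 3.7584·e^(−0.083t)) = 4839.3: 1 + 3.7584·e^(−0.083t) = 1.1111, so e^(−0.083t) = 0.0295634.
−0.083·t = ln(0.0295634) = -3.5212, so t = 3.5212/0.083 = 42.424.

42.4 years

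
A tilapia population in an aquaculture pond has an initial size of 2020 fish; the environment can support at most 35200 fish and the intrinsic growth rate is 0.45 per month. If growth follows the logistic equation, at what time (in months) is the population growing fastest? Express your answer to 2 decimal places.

Logistic growth is fastest at N = K/2 = 17600.
A = (K − N₀)/N₀ = 16.426. Set K/(1 + A·e^(−rt)) = K/2 → A·e^(−rt) = 1.
e^(−0.45t) = 1/16.426 = 0.06088, so t = ln(16.426)/0.45 = 2.7988/0.45 = 6.2197.

6.22 months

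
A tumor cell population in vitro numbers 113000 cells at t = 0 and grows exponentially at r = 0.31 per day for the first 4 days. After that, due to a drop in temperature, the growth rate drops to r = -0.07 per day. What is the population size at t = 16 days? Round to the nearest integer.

Phase 1: N(4) = 113000·e^(0.31×4) = 113000·e^1.24 = 390484.
Phase 2 runs for 16 − 4 = 12 days at r = -0.07.
N(16) = 390484·e^(-0.07×12) = 390484·e^-0.84 = 168576.

168576 cells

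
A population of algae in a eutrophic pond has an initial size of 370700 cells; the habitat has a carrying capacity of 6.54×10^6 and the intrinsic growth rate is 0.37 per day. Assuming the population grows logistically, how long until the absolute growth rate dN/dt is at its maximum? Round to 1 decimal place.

7.6 days

Logistic growth is fastest at N = K/2 = 3.27×10^6.
A = (K − N₀)/N₀ = 16.642. Set K/(1 + A·e^(−rt)) = K/2 → A·e^(−rt) = 1.
e^(−0.37t) = 1/16.642 = 0.0600879, so t = ln(16.642)/0.37 = 2.8119/0.37 = 7.5999.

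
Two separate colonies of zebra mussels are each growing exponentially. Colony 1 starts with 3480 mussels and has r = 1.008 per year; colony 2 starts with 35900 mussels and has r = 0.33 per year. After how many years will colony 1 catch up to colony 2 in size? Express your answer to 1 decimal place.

3.4 years

Set 3480·e^(1.008t) = 35900·e^(0.33t).
e^((1.008 − 0.33)t) = 35900/3480 → e^(0.678·t) = 10.316.
0.678·t = ln(10.316) = 2.3337, so t = 2.3337/0.678 = 3.442.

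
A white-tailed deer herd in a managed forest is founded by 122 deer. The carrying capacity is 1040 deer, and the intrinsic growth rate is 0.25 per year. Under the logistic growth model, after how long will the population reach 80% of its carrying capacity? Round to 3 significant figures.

A = (K − N₀)/N₀ = (1040 − 122)/122 = 7.5246.
Solve 1040/(1 + 7.5246·e^(−0.25t)) = 832: 1 + 7.5246·e^(−0.25t) = 1.25, so e^(−0.25t) = 0.0332244.
−0.25·t = ln(0.0332244) = -3.4045, so t = 3.4045/0.25 = 13.618.

13.6 years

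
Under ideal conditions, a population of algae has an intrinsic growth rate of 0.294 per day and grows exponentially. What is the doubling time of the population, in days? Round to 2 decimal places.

Doubling time t_d = ln(2)/r = 0.6931/0.294 = 2.3576.

2.36 days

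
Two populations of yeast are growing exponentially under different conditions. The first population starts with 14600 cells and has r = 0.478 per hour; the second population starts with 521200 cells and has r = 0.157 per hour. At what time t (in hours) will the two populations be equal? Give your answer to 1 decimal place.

Set 14600·e^(0.478t) = 521200·e^(0.157t).
e^((0.478 − 0.157)t) = 521200/14600 → e^(0.321·t) = 35.699.
0.321·t = ln(35.699) = 3.5751, so t = 3.5751/0.321 = 11.137.

11.1 hours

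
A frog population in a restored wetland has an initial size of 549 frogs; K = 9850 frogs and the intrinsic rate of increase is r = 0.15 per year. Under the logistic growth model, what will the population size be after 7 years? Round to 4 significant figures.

1422 frogs

A = (K − N₀)/N₀ = (9850 − 549)/549 = 16.942.
N(t) = K/(1 + A·e^(−rt)) = 9850/(1 + 16.942×e^(−0.15×7)).
e^(−1.05) = 0.34994; denominator = 1 + 16.942×0.34994 = 6.9285.
N = 9850/6.9285 = 1421.65.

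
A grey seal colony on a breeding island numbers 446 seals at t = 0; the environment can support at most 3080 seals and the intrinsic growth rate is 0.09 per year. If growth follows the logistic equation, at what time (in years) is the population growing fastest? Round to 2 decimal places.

19.73 years

Logistic growth is fastest at N = K/2 = 1540.
A = (K − N₀)/N₀ = 5.9058. Set K/(1 + A·e^(−rt)) = K/2 → A·e^(−rt) = 1.
e^(−0.09t) = 1/5.9058 = 0.169324, so t = ln(5.9058)/0.09 = 1.7759/0.09 = 19.733.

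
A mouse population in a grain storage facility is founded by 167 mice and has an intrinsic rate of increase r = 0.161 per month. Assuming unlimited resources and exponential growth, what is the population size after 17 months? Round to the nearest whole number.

N(t) = N₀·e^(rt) = 167 × e^(0.161×17) = 167 × e^2.737.
e^2.737 ≈ 15.441, so N ≈ 167 × 15.441 = 2578.58.

2579 mice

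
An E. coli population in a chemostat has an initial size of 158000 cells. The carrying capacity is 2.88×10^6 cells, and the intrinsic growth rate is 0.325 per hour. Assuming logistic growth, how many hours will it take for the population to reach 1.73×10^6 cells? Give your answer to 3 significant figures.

10.0 hours

A = (K − N₀)/N₀ = (2.88×10^6 − 158000)/158000 = 17.228.
Solve 2.88×10^6/(1 + 17.228·e^(−0.325t)) = 1.73×10^6: 1 + 17.228·e^(−0.325t) = 1.6647, so e^(−0.325t) = 0.0385852.
−0.325·t = ln(0.0385852) = -3.2549, so t = 3.2549/0.325 = 10.015.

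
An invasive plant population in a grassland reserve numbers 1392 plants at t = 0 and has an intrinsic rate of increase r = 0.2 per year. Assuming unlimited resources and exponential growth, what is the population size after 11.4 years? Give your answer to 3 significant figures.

N(t) = N₀·e^(rt) = 1392 × e^(0.2×11.4) = 1392 × e^2.28.
e^2.28 ≈ 9.7767, so N ≈ 1392 × 9.7767 = 13609.1.

13600 plants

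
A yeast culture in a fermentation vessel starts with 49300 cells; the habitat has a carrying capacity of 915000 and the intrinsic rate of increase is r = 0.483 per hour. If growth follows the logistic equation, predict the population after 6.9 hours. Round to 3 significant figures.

A = (K − N₀)/N₀ = (915000 − 49300)/49300 = 17.56.
N(t) = K/(1 + A·e^(−rt)) = 915000/(1 + 17.56×e^(−0.483×6.9)).
e^(−3.333) = 0.035697; denominator = 1 + 17.56×0.035697 = 1.6268.
N = 915000/1.6268 = 562445.

562000 cells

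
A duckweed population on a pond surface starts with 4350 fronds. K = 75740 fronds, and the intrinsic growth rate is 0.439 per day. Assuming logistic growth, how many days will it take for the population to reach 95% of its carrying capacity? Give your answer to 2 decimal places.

A = (K − N₀)/N₀ = (75740 − 4350)/4350 = 16.411.
Solve 75740/(1 + 16.411·e^(−0.439t)) = 71953: 1 + 16.411·e^(−0.439t) = 1.0526, so e^(−0.439t) = 0.00320699.
−0.439·t = ln(0.00320699) = -5.7424, so t = 5.7424/0.439 = 13.081.

13.08 days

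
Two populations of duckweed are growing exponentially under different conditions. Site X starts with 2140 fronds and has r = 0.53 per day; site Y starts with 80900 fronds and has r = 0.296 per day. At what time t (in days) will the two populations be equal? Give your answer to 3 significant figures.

15.5 days

Set 2140·e^(0.53t) = 80900·e^(0.296t).
e^((0.53 − 0.296)t) = 80900/2140 → e^(0.234·t) = 37.804.
0.234·t = ln(37.804) = 3.6324, so t = 3.6324/0.234 = 15.523.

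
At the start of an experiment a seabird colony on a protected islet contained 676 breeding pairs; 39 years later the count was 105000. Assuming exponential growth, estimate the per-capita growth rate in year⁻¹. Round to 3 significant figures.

0.129 per year

From N(t) = N₀·e^(rt): e^(r·39) = 105000/676 = 155.33.
r·39 = ln(155.33) = 5.0455, so r = 5.0455/39 = 0.12937.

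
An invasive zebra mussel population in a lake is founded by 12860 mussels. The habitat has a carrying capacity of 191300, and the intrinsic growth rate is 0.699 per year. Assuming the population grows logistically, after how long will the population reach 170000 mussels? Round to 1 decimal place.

A = (K − N₀)/N₀ = (191300 − 12860)/12860 = 13.876.
Solve 191300/(1 + 13.876·e^(−0.699t)) = 170000: 1 + 13.876·e^(−0.699t) = 1.1253, so e^(−0.699t) = 0.00902983.
−0.699·t = ln(0.00902983) = -4.7072, so t = 4.7072/0.699 = 6.7342.

6.7 years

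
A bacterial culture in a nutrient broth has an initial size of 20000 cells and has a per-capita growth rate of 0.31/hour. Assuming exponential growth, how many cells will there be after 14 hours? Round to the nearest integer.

N(t) = N₀·e^(rt) = 20000 × e^(0.31×14) = 20000 × e^4.34.
e^4.34 ≈ 76.708, so N ≈ 20000 × 76.708 = 1.534151×10^6.

1534151 cells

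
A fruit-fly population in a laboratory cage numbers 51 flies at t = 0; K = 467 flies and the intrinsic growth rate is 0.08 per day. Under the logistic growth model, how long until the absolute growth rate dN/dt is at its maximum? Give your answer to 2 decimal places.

26.24 days

Logistic growth is fastest at N = K/2 = 233.5.
A = (K − N₀)/N₀ = 8.1569. Set K/(1 + A·e^(−rt)) = K/2 → A·e^(−rt) = 1.
e^(−0.08t) = 1/8.1569 = 0.122596, so t = ln(8.1569)/0.08 = 2.0989/0.08 = 26.236.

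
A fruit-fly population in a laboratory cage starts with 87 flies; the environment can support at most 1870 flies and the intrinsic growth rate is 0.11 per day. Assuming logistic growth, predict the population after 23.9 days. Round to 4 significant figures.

754.4 flies

A = (K − N₀)/N₀ = (1870 − 87)/87 = 20.494.
N(t) = K/(1 + A·e^(−rt)) = 1870/(1 + 20.494×e^(−0.11×23.9)).
e^(−2.629) = 0.072151; denominator = 1 + 20.494×0.072151 = 2.4787.
N = 1870/2.4787 = 754.436.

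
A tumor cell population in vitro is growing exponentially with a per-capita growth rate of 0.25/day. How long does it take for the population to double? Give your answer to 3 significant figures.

2.77 days

Doubling time t_d = ln(2)/r = 0.6931/0.25 = 2.7726.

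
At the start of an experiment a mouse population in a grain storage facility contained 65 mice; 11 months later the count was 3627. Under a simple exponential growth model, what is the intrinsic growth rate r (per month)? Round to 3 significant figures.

0.366 per month

From N(t) = N₀·e^(rt): e^(r·11) = 3627/65 = 55.8.
r·11 = ln(55.8) = 4.0218, so r = 4.0218/11 = 0.36562.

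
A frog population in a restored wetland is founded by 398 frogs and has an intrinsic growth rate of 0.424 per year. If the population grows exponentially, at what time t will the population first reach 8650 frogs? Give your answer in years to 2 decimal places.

Set N₀·e^(rt) = 8650: e^(0.424·t) = 8650/398 = 21.734.
0.424·t = ln(21.734) = 3.0789, so t = 3.0789/0.424 = 7.2615.

7.26 years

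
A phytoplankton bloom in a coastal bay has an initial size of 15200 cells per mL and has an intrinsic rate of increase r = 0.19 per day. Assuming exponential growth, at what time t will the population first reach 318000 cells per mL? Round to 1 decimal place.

Set N₀·e^(rt) = 318000: e^(0.19·t) = 318000/15200 = 20.921.
0.19·t = ln(20.921) = 3.0408, so t = 3.0408/0.19 = 16.004.

16.0 days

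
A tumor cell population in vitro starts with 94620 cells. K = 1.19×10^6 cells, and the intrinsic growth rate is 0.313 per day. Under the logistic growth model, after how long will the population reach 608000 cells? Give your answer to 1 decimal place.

8.0 days

A = (K − N₀)/N₀ = (1.19×10^6 − 94620)/94620 = 11.577.
Solve 1.19×10^6/(1 + 11.577·e^(−0.313t)) = 608000: 1 + 11.577·e^(−0.313t) = 1.9572, so e^(−0.313t) = 0.0826871.
−0.313·t = ln(0.0826871) = -2.4927, so t = 2.4927/0.313 = 7.9639.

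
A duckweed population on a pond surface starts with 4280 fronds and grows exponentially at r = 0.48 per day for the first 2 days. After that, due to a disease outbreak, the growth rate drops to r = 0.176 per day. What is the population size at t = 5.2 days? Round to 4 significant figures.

Phase 1: N(2) = 4280·e^(0.48×2) = 4280·e^0.96 = 11178.1.
Phase 2 runs for 5.2 − 2 = 3.2 days at r = 0.176.
N(5.2) = 11178.1·e^(0.176×3.2) = 11178.1·e^0.5632 = 19631.8.

19630 fronds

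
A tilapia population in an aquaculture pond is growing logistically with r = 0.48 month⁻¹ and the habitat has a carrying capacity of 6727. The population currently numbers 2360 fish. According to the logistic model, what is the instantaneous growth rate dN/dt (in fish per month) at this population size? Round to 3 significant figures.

735 fish per month

dN/dt = rN(1 − N/K) = 0.48 × 2360 × (1 − 2360/6727).
1 − 2360/6727 = 0.64917; dN/dt = 0.48 × 2360 × 0.64917 = 735.39.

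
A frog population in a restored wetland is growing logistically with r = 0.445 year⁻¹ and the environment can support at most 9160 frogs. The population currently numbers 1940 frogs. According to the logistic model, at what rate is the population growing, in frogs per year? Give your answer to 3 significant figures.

680 frogs per year

dN/dt = rN(1 − N/K) = 0.445 × 1940 × (1 − 1940/9160).
1 − 1940/9160 = 0.78821; dN/dt = 0.445 × 1940 × 0.78821 = 680.46.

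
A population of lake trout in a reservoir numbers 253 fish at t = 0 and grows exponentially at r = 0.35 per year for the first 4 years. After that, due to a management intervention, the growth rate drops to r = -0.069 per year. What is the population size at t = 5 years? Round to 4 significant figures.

957.6 fish

Phase 1: N(4) = 253·e^(0.35×4) = 253·e^1.4 = 1025.97.
Phase 2 runs for 5 − 4 = 1 years at r = -0.069.
N(5) = 1025.97·e^(-0.069×1) = 1025.97·e^-0.069 = 957.561.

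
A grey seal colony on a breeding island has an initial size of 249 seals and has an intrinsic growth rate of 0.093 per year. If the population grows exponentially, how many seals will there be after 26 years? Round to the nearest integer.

N(t) = N₀·e^(rt) = 249 × e^(0.093×26) = 249 × e^2.418.
e^2.418 ≈ 11.223, so N ≈ 249 × 11.223 = 2794.62.

2795 seals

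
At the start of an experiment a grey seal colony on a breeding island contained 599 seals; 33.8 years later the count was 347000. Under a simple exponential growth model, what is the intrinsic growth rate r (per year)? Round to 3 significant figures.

From N(t) = N₀·e^(rt): e^(r·33.8) = 347000/599 = 579.3.
r·33.8 = ln(579.3) = 6.3618, so r = 6.3618/33.8 = 0.18822.

0.188 per year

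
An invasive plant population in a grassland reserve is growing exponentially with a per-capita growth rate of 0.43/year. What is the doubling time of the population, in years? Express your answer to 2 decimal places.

Doubling time t_d = ln(2)/r = 0.6931/0.43 = 1.612.

1.61 years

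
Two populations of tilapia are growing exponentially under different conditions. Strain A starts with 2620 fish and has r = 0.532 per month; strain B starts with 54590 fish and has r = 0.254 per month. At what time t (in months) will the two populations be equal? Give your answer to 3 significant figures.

Set 2620·e^(0.532t) = 54590·e^(0.254t).
e^((0.532 − 0.254)t) = 54590/2620 → e^(0.278·t) = 20.836.
0.278·t = ln(20.836) = 3.0367, so t = 3.0367/0.278 = 10.923.

10.9 months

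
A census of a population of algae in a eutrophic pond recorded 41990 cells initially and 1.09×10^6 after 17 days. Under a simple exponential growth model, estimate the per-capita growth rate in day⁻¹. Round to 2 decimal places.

From N(t) = N₀·e^(rt): e^(r·17) = 1.09×10^6/41990 = 25.959.
r·17 = ln(25.959) = 3.2565, so r = 3.2565/17 = 0.19156.

0.19 per day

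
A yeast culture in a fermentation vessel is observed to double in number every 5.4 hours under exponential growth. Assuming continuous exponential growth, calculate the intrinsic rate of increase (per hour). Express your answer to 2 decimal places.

0.13 per hour

r = ln(2)/t_d = 0.6931/5.4 = 0.12836.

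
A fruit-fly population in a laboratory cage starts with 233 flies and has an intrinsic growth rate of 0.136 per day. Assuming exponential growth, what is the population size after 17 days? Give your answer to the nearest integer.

N(t) = N₀·e^(rt) = 233 × e^(0.136×17) = 233 × e^2.312.
e^2.312 ≈ 10.095, so N ≈ 233 × 10.095 = 2352.04.

2352 flies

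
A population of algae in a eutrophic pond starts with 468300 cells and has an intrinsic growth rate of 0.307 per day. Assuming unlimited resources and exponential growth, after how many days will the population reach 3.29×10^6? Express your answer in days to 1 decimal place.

Set N₀·e^(rt) = 3.29×10^6: e^(0.307·t) = 3.29×10^6/468300 = 7.0254.
0.307·t = ln(7.0254) = 1.9495, so t = 1.9495/0.307 = 6.3503.

6.4 days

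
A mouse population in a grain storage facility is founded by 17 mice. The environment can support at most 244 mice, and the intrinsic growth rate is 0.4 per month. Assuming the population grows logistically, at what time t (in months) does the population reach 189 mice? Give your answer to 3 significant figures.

9.57 months

A = (K − N₀)/N₀ = (244 − 17)/17 = 13.353.
Solve 244/(1 + 13.353·e^(−0.4t)) = 189: 1 + 13.353·e^(−0.4t) = 1.291, so e^(−0.4t) = 0.0217933.
−0.4·t = ln(0.0217933) = -3.8262, so t = 3.8262/0.4 = 9.5654.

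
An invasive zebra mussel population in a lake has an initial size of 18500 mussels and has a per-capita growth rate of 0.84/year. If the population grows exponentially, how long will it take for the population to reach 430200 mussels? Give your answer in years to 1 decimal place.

Set N₀·e^(rt) = 430200: e^(0.84·t) = 430200/18500 = 23.254.
0.84·t = ln(23.254) = 3.1465, so t = 3.1465/0.84 = 3.7458.

3.7 years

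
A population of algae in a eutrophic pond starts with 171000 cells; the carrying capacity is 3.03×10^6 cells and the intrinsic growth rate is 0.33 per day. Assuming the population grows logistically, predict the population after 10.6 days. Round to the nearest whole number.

2012099 cells

A = (K − N₀)/N₀ = (3.03×10^6 − 171000)/171000 = 16.719.
N(t) = K/(1 + A·e^(−rt)) = 3.03×10^6/(1 + 16.719×e^(−0.33×10.6)).
e^(−3.498) = 0.030258; denominator = 1 + 16.719×0.030258 = 1.5059.
N = 3.03×10^6/1.5059 = 2.012099×10^6.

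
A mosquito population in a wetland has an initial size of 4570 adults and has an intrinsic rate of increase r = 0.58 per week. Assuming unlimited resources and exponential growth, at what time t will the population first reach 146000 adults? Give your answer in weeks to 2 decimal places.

5.97 weeks

Set N₀·e^(rt) = 146000: e^(0.58·t) = 146000/4570 = 31.947.
0.58·t = ln(31.947) = 3.4641, so t = 3.4641/0.58 = 5.9726.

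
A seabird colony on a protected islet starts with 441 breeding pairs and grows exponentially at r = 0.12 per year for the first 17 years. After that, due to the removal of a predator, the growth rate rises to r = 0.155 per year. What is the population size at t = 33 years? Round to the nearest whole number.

40499 breeding pairs

Phase 1: N(17) = 441·e^(0.12×17) = 441·e^2.04 = 3391.56.
Phase 2 runs for 33 − 17 = 16 years at r = 0.155.
N(33) = 3391.56·e^(0.155×16) = 3391.56·e^2.48 = 40499.5.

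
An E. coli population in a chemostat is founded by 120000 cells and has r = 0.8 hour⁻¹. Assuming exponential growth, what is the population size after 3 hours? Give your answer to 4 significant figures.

1323000 cells

N(t) = N₀·e^(rt) = 120000 × e^(0.8×3) = 120000 × e^2.4.
e^2.4 ≈ 11.023, so N ≈ 120000 × 11.023 = 1.322781×10^6.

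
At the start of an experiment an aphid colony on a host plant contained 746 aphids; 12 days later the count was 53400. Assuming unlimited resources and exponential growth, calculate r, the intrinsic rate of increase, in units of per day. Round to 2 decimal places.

From N(t) = N₀·e^(rt): e^(r·12) = 53400/746 = 71.582.
r·12 = ln(71.582) = 4.2708, so r = 4.2708/12 = 0.3559.

0.36 per day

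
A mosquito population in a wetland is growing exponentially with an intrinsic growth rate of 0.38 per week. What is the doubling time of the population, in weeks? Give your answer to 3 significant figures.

Doubling time t_d = ln(2)/r = 0.6931/0.38 = 1.8241.

1.82 weeks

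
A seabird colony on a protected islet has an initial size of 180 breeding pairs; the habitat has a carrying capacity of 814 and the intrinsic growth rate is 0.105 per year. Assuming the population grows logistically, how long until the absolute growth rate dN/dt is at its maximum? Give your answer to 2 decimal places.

Logistic growth is fastest at N = K/2 = 407.
A = (K − N₀)/N₀ = 3.5222. Set K/(1 + A·e^(−rt)) = K/2 → A·e^(−rt) = 1.
e^(−0.105t) = 1/3.5222 = 0.283912, so t = ln(3.5222)/0.105 = 1.2591/0.105 = 11.991.

11.99 years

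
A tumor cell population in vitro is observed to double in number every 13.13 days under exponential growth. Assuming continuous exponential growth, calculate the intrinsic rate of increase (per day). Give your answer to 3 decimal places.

r = ln(2)/t_d = 0.6931/13.13 = 0.052791.

0.053 per day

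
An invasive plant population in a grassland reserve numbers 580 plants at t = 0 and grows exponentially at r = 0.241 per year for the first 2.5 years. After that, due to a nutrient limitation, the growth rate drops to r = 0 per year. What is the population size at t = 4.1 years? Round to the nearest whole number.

1059 plants

Phase 1: N(2.5) = 580·e^(0.241×2.5) = 580·e^0.6025 = 1059.47.
Phase 2 runs for 4.1 − 2.5 = 1.6 years at r = 0.
N(4.1) = 1059.47·e^(0×1.6) = 1059.47·e^0 = 1059.47.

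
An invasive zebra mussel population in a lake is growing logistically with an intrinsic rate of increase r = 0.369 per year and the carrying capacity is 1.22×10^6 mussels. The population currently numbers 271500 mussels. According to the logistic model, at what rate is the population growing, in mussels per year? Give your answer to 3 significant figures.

77900 mussels per year

dN/dt = rN(1 − N/K) = 0.369 × 271500 × (1 − 271500/1.22×10^6).
1 − 271500/1.22×10^6 = 0.77746; dN/dt = 0.369 × 271500 × 0.77746 = 77889.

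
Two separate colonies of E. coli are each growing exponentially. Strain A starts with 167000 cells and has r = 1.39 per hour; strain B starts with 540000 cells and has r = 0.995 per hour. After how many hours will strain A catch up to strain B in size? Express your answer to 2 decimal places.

2.97 hours

Set 167000·e^(1.39t) = 540000·e^(0.995t).
e^((1.39 − 0.995)t) = 540000/167000 → e^(0.395·t) = 3.2335.
0.395·t = ln(3.2335) = 1.1736, so t = 1.1736/0.395 = 2.9711.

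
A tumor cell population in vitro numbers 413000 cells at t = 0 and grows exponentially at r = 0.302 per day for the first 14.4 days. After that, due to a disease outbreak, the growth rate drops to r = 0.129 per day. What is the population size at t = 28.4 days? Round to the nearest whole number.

194511700 cells

Phase 1: N(14.4) = 413000·e^(0.302×14.4) = 413000·e^4.349 = 3.196023×10^7.
Phase 2 runs for 28.4 − 14.4 = 14 days at r = 0.129.
N(28.4) = 3.196023×10^7·e^(0.129×14) = 3.196023×10^7·e^1.806 = 1.945117×10^8.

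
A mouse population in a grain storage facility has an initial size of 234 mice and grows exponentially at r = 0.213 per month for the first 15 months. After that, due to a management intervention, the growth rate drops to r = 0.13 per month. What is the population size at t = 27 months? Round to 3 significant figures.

Phase 1: N(15) = 234·e^(0.213×15) = 234·e^3.195 = 5711.98.
Phase 2 runs for 27 − 15 = 12 months at r = 0.13.
N(27) = 5711.98·e^(0.13×12) = 5711.98·e^1.56 = 27182.3.

27200 mice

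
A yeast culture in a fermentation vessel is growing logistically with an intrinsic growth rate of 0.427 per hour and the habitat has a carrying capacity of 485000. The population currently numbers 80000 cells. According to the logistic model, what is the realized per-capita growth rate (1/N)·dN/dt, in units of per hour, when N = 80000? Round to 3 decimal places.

0.357 per hour

(1/N)·dN/dt = r(1 − N/K) = 0.427 × (1 − 80000/485000).
= 0.427 × 0.83505 = 0.35657.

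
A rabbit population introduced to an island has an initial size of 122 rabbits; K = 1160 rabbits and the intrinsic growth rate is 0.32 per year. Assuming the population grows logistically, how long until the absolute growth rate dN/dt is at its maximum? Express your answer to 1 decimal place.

Logistic growth is fastest at N = K/2 = 580.
A = (K − N₀)/N₀ = 8.5082. Set K/(1 + A·e^(−rt)) = K/2 → A·e^(−rt) = 1.
e^(−0.32t) = 1/8.5082 = 0.117534, so t = ln(8.5082)/0.32 = 2.141/0.32 = 6.6907.

6.7 years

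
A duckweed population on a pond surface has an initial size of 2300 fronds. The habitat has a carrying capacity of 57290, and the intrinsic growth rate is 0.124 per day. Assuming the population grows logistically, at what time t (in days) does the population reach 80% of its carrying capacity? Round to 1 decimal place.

A = (K − N₀)/N₀ = (57290 − 2300)/2300 = 23.909.
Solve 57290/(1 + 23.909·e^(−0.124t)) = 45832: 1 + 23.909·e^(−0.124t) = 1.25, so e^(−0.124t) = 0.0104564.
−0.124·t = ln(0.0104564) = -4.5605, so t = 4.5605/0.124 = 36.779.

36.8 days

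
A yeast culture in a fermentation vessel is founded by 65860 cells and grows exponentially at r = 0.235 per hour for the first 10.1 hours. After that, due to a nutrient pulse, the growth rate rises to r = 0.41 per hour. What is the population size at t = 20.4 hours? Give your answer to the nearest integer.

48244219 cells

Phase 1: N(10.1) = 65860·e^(0.235×10.1) = 65860·e^2.373 = 707000.
Phase 2 runs for 20.4 − 10.1 = 10.3 hours at r = 0.41.
N(20.4) = 707000·e^(0.41×10.3) = 707000·e^4.223 = 4.824422×10^7.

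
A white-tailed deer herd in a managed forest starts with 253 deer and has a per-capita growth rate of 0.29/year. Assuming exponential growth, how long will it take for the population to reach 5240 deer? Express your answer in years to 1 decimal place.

10.5 years

Set N₀·e^(rt) = 5240: e^(0.29·t) = 5240/253 = 20.711.
0.29·t = ln(20.711) = 3.0307, so t = 3.0307/0.29 = 10.451.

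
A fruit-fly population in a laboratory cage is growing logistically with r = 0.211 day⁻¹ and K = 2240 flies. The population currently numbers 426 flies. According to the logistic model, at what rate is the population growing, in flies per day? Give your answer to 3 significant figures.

dN/dt = rN(1 − N/K) = 0.211 × 426 × (1 − 426/2240).
1 − 426/2240 = 0.80982; dN/dt = 0.211 × 426 × 0.80982 = 72.792.

72.8 flies per day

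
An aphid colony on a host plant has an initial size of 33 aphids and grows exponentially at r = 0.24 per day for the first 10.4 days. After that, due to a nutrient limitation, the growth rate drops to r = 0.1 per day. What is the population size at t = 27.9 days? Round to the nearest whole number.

2304 aphids

Phase 1: N(10.4) = 33·e^(0.24×10.4) = 33·e^2.496 = 400.417.
Phase 2 runs for 27.9 − 10.4 = 17.5 days at r = 0.1.
N(27.9) = 400.417·e^(0.1×17.5) = 400.417·e^1.75 = 2304.24.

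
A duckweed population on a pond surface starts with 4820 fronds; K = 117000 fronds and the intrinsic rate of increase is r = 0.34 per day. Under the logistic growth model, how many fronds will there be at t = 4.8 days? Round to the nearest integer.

A = (K − N₀)/N₀ = (117000 − 4820)/4820 = 23.274.
N(t) = K/(1 + A·e^(−rt)) = 117000/(1 + 23.274×e^(−0.34×4.8)).
e^(−1.632) = 0.19554; denominator = 1 + 23.274×0.19554 = 5.5509.
N = 117000/5.5509 = 21077.6.

21078 fronds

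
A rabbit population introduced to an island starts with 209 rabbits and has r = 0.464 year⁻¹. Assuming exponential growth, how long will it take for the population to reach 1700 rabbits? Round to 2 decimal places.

4.52 years

Set N₀·e^(rt) = 1700: e^(0.464·t) = 1700/209 = 8.134.
0.464·t = ln(8.134) = 2.096, so t = 2.096/0.464 = 4.5173.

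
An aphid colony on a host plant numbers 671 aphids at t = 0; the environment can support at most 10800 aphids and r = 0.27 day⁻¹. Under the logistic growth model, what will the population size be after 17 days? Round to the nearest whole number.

9365 aphids

A = (K − N₀)/N₀ = (10800 − 671)/671 = 15.095.
N(t) = K/(1 + A·e^(−rt)) = 10800/(1 + 15.095×e^(−0.27×17)).
e^(−4.59) = 0.010153; denominator = 1 + 15.095×0.010153 = 1.1533.
N = 10800/1.1533 = 9364.75.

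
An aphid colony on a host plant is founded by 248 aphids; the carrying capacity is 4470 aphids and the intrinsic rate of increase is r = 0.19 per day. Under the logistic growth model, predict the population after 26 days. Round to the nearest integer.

A = (K − N₀)/N₀ = (4470 − 248)/248 = 17.024.
N(t) = K/(1 + A·e^(−rt)) = 4470/(1 + 17.024×e^(−0.19×26)).
e^(−4.94) = 0.0071546; denominator = 1 + 17.024×0.0071546 = 1.1218.
N = 4470/1.1218 = 3984.66.

3985 aphids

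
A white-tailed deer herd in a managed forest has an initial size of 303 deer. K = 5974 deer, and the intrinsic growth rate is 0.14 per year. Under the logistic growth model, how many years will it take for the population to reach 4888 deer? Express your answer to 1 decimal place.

A = (K − N₀)/N₀ = (5974 − 303)/303 = 18.716.
Solve 5974/(1 + 18.716·e^(−0.14t)) = 4888: 1 + 18.716·e^(−0.14t) = 1.2222, so e^(−0.14t) = 0.0118708.
−0.14·t = ln(0.0118708) = -4.4337, so t = 4.4337/0.14 = 31.669.

31.7 years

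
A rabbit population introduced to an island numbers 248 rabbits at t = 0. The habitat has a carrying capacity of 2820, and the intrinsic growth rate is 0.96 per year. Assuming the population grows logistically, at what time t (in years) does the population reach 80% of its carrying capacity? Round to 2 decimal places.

3.88 years

A = (K − N₀)/N₀ = (2820 − 248)/248 = 10.371.
Solve 2820/(1 + 10.371·e^(−0.96t)) = 2256: 1 + 10.371·e^(−0.96t) = 1.25, so e^(−0.96t) = 0.0241058.
−0.96·t = ln(0.0241058) = -3.7253, so t = 3.7253/0.96 = 3.8805.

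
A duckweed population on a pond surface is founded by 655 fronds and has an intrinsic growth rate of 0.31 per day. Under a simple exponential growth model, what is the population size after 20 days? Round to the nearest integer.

322751 fronds

N(t) = N₀·e^(rt) = 655 × e^(0.31×20) = 655 × e^6.2.
e^6.2 ≈ 492.75, so N ≈ 655 × 492.75 = 322751.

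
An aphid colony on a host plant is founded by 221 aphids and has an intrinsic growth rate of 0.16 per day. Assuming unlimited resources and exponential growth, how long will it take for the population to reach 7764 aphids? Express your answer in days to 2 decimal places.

Set N₀·e^(rt) = 7764: e^(0.16·t) = 7764/221 = 35.131.
0.16·t = ln(35.131) = 3.5591, so t = 3.5591/0.16 = 22.244.

22.24 days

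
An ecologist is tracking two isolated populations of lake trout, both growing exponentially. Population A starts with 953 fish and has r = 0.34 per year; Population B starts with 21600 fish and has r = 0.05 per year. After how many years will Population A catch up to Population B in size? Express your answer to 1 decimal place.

Set 953·e^(0.34t) = 21600·e^(0.05t).
e^((0.34 − 0.05)t) = 21600/953 → e^(0.29·t) = 22.665.
0.29·t = ln(22.665) = 3.1208, so t = 3.1208/0.29 = 10.761.

10.8 years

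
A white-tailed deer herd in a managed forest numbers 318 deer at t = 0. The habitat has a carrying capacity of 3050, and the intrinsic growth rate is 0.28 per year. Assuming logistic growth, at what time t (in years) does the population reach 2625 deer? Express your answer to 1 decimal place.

A = (K − N₀)/N₀ = (3050 − 318)/318 = 8.5912.
Solve 3050/(1 + 8.5912·e^(−0.28t)) = 2625: 1 + 8.5912·e^(−0.28t) = 1.1619, so e^(−0.28t) = 0.0188454.
−0.28·t = ln(0.0188454) = -3.9715, so t = 3.9715/0.28 = 14.184.

14.2 years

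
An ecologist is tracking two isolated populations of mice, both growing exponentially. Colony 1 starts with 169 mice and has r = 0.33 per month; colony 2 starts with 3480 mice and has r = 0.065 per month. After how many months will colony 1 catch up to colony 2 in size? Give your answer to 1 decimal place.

11.4 months

Set 169·e^(0.33t) = 3480·e^(0.065t).
e^((0.33 − 0.065)t) = 3480/169 → e^(0.265·t) = 20.592.
0.265·t = ln(20.592) = 3.0249, so t = 3.0249/0.265 = 11.415.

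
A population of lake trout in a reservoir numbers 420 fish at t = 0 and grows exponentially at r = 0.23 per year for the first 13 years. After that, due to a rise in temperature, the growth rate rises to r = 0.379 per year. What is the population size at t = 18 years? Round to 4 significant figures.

55560 fish

Phase 1: N(13) = 420·e^(0.23×13) = 420·e^2.99 = 8351.99.
Phase 2 runs for 18 − 13 = 5 years at r = 0.379.
N(18) = 8351.99·e^(0.379×5) = 8351.99·e^1.895 = 55562.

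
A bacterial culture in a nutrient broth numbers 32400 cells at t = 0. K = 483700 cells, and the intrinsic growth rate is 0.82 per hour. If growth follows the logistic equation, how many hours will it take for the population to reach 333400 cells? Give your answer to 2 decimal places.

4.18 hours

A = (K − N₀)/N₀ = (483700 − 32400)/32400 = 13.929.
Solve 483700/(1 + 13.929·e^(−0.82t)) = 333400: 1 + 13.929·e^(−0.82t) = 1.4508, so e^(−0.82t) = 0.0323648.
−0.82·t = ln(0.0323648) = -3.4307, so t = 3.4307/0.82 = 4.1838.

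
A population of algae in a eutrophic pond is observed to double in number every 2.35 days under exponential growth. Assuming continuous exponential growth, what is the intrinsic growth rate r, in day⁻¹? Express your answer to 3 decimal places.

0.295 per day

r = ln(2)/t_d = 0.6931/2.35 = 0.29496.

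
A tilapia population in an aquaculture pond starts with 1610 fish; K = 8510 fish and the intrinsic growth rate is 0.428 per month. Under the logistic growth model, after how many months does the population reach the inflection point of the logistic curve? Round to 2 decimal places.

3.40 months

Logistic growth is fastest at N = K/2 = 4255.
A = (K − N₀)/N₀ = 4.2857. Set K/(1 + A·e^(−rt)) = K/2 → A·e^(−rt) = 1.
e^(−0.428t) = 1/4.2857 = 0.233333, so t = ln(4.2857)/0.428 = 1.4553/0.428 = 3.4002.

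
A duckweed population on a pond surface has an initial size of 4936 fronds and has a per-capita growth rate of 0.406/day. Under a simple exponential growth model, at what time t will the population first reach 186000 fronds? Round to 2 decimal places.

Set N₀·e^(rt) = 186000: e^(0.406·t) = 186000/4936 = 37.682.
0.406·t = ln(37.682) = 3.6292, so t = 3.6292/0.406 = 8.9389.

8.94 days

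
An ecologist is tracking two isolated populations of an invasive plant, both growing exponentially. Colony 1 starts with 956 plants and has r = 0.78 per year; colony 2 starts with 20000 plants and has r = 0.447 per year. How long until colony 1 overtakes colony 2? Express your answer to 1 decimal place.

9.1 years

Set 956·e^(0.78t) = 20000·e^(0.447t).
e^((0.78 − 0.447)t) = 20000/956 → e^(0.333·t) = 20.921.
0.333·t = ln(20.921) = 3.0407, so t = 3.0407/0.333 = 9.1313.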